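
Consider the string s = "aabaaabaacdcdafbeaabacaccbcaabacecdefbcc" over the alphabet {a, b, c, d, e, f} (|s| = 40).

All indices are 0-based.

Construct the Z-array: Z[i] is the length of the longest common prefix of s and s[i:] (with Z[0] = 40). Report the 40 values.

Z[0]=40
i=1: outside box; Z[1]=1 extend→box=[1,2)
i=2: outside box; Z[2]=0
i=3: outside box; Z[3]=2 extend→box=[3,5)
i=4: min(r-i=1, Z[1]=1)=1; Z[4]=5 extend→box=[4,9)
i=5: min(r-i=4, Z[1]=1)=1; Z[5]=1
i=6: min(r-i=3, Z[2]=0)=0; Z[6]=0
i=7: min(r-i=2, Z[3]=2)=2; Z[7]=2
i=8: min(r-i=1, Z[4]=5)=1; Z[8]=1
i=9: outside box; Z[9]=0
i=10: outside box; Z[10]=0
i=11: outside box; Z[11]=0
i=12: outside box; Z[12]=0
i=13: outside box; Z[13]=1 extend→box=[13,14)
i=14: outside box; Z[14]=0
i=15: outside box; Z[15]=0
i=16: outside box; Z[16]=0
i=17: outside box; Z[17]=4 extend→box=[17,21)
i=18: min(r-i=3, Z[1]=1)=1; Z[18]=1
i=19: min(r-i=2, Z[2]=0)=0; Z[19]=0
i=20: min(r-i=1, Z[3]=2)=1; Z[20]=1
i=21: outside box; Z[21]=0
i=22: outside box; Z[22]=1 extend→box=[22,23)
i=23: outside box; Z[23]=0
i=24: outside box; Z[24]=0
i=25: outside box; Z[25]=0
i=26: outside box; Z[26]=0
i=27: outside box; Z[27]=4 extend→box=[27,31)
i=28: min(r-i=3, Z[1]=1)=1; Z[28]=1
i=29: min(r-i=2, Z[2]=0)=0; Z[29]=0
i=30: min(r-i=1, Z[3]=2)=1; Z[30]=1
i=31: outside box; Z[31]=0
i=32: outside box; Z[32]=0
i=33: outside box; Z[33]=0
i=34: outside box; Z[34]=0
i=35: outside box; Z[35]=0
i=36: outside box; Z[36]=0
i=37: outside box; Z[37]=0
i=38: outside box; Z[38]=0
i=39: outside box; Z[39]=0

[40, 1, 0, 2, 5, 1, 0, 2, 1, 0, 0, 0, 0, 1, 0, 0, 0, 4, 1, 0, 1, 0, 1, 0, 0, 0, 0, 4, 1, 0, 1, 0, 0, 0, 0, 0, 0, 0, 0, 0]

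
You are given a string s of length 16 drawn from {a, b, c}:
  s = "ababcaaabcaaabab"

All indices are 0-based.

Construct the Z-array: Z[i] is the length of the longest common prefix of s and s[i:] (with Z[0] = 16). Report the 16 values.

Z[0]=16
i=1: outside box; Z[1]=0
i=2: outside box; Z[2]=2 extend→box=[2,4)
i=3: min(r-i=1, Z[1]=0)=0; Z[3]=0
i=4: outside box; Z[4]=0
i=5: outside box; Z[5]=1 extend→box=[5,6)
i=6: outside box; Z[6]=1 extend→box=[6,7)
i=7: outside box; Z[7]=2 extend→box=[7,9)
i=8: min(r-i=1, Z[1]=0)=0; Z[8]=0
i=9: outside box; Z[9]=0
i=10: outside box; Z[10]=1 extend→box=[10,11)
i=11: outside box; Z[11]=1 extend→box=[11,12)
i=12: outside box; Z[12]=4 extend→box=[12,16)
i=13: min(r-i=3, Z[1]=0)=0; Z[13]=0
i=14: min(r-i=2, Z[2]=2)=2; Z[14]=2
i=15: min(r-i=1, Z[3]=0)=0; Z[15]=0

[16, 0, 2, 0, 0, 1, 1, 2, 0, 0, 1, 1, 4, 0, 2, 0]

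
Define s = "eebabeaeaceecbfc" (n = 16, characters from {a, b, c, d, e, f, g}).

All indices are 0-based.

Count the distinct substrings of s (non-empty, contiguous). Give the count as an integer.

123

rank | idx | suffix
   0 |   3 | abeaeaceecbfc
   1 |   8 | aceecbfc
   2 |   6 | aeaceecbfc
   3 |   2 | babeaeaceecbfc
   4 |   4 | beaeaceecbfc
   5 |  13 | bfc
   6 |  15 | c
   7 |  12 | cbfc
   8 |   9 | ceecbfc
   9 |   7 | eaceecbfc
  10 |   5 | eaeaceecbfc
  11 |   1 | ebabeaeaceecbfc
  12 |  11 | ecbfc
  13 |   0 | eebabeaeaceecbfc
  14 |  10 | eecbfc
  15 |  14 | fc

SA = [3, 8, 6, 2, 4, 13, 15, 12, 9, 7, 5, 1, 11, 0, 10, 14]
[i] adj suffixes → lcp
  [1] 3/8 → 1 ('a')
  [2] 8/6 → 1 ('a')
  [3] 6/2 → 0 ('')
  [4] 2/4 → 1 ('b')
  [5] 4/13 → 1 ('b')
  [6] 13/15 → 0 ('')
  [7] 15/12 → 1 ('c')
  [8] 12/9 → 1 ('c')
  [9] 9/7 → 0 ('')
  [10] 7/5 → 2 ('ea')
  [11] 5/1 → 1 ('e')
  [12] 1/11 → 1 ('e')
  [13] 11/0 → 1 ('e')
  [14] 0/10 → 2 ('ee')
  [15] 10/14 → 0 ('')

n(n+1)/2 = 16·17/2 = 136
Σ LCP = 0 + 1 + 1 + 0 + 1 + 1 + 0 + 1 + 1 + 0 + 2 + 1 + 1 + 1 + 2 + 0 = 13
distinct = 136 − 13 = 123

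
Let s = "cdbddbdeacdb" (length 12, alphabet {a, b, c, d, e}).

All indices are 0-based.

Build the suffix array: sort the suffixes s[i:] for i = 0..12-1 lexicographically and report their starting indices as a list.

[8, 11, 2, 5, 9, 0, 10, 1, 4, 3, 6, 7]

sorted suffixes:
  #0 SA[0]=8  'acdb'
  #1 SA[1]=11  'b'
  #2 SA[2]=2  'bddbdeacdb'
  #3 SA[3]=5  'bdeacdb'
  #4 SA[4]=9  'cdb'
  #5 SA[5]=0  'cdbddbdeacdb'
  #6 SA[6]=10  'db'
  #7 SA[7]=1  'dbddbdeacdb'
  #8 SA[8]=4  'dbdeacdb'
  #9 SA[9]=3  'ddbdeacdb'
  #10 SA[10]=6  'deacdb'
  #11 SA[11]=7  'eacdb'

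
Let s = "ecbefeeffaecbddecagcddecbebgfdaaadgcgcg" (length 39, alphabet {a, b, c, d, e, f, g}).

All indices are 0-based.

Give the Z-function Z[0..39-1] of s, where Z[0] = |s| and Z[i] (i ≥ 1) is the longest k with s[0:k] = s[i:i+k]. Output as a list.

[39, 0, 0, 1, 0, 1, 1, 0, 0, 0, 3, 0, 0, 0, 0, 2, 0, 0, 0, 0, 0, 0, 4, 0, 0, 1, 0, 0, 0, 0, 0, 0, 0, 0, 0, 0, 0, 0, 0]

Z[0]=39
i=1: fresh scan; Z[1]=0
i=2: fresh scan; Z[2]=0
i=3: fresh scan; Z[3]=1 extend→box=[3,4)
i=4: fresh scan; Z[4]=0
i=5: fresh scan; Z[5]=1 extend→box=[5,6)
i=6: fresh scan; Z[6]=1 extend→box=[6,7)
i=7: fresh scan; Z[7]=0
i=8: fresh scan; Z[8]=0
i=9: fresh scan; Z[9]=0
i=10: fresh scan; Z[10]=3 extend→box=[10,13)
i=11: min(r-i=2, Z[1]=0)=0; Z[11]=0
i=12: min(r-i=1, Z[2]=0)=0; Z[12]=0
i=13: fresh scan; Z[13]=0
i=14: fresh scan; Z[14]=0
i=15: fresh scan; Z[15]=2 extend→box=[15,17)
i=16: min(r-i=1, Z[1]=0)=0; Z[16]=0
i=17: fresh scan; Z[17]=0
i=18: fresh scan; Z[18]=0
i=19: fresh scan; Z[19]=0
i=20: fresh scan; Z[20]=0
i=21: fresh scan; Z[21]=0
i=22: fresh scan; Z[22]=4 extend→box=[22,26)
i=23: min(r-i=3, Z[1]=0)=0; Z[23]=0
i=24: min(r-i=2, Z[2]=0)=0; Z[24]=0
i=25: min(r-i=1, Z[3]=1)=1; Z[25]=1
i=26: fresh scan; Z[26]=0
i=27: fresh scan; Z[27]=0
i=28: fresh scan; Z[28]=0
i=29: fresh scan; Z[29]=0
i=30: fresh scan; Z[30]=0
i=31: fresh scan; Z[31]=0
i=32: fresh scan; Z[32]=0
i=33: fresh scan; Z[33]=0
i=34: fresh scan; Z[34]=0
i=35: fresh scan; Z[35]=0
i=36: fresh scan; Z[36]=0
i=37: fresh scan; Z[37]=0
i=38: fresh scan; Z[38]=0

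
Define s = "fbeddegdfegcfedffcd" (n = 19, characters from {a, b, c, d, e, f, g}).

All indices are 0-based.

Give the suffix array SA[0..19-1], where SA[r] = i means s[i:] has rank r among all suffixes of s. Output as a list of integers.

[1, 17, 11, 18, 3, 4, 7, 14, 2, 13, 9, 5, 0, 16, 12, 8, 15, 10, 6]

rank | idx | suffix
   0 |   1 | beddegdfegcfedffcd
   1 |  17 | cd
   2 |  11 | cfedffcd
   3 |  18 | d
   4 |   3 | ddegdfegcfedffcd
   5 |   4 | degdfegcfedffcd
   6 |   7 | dfegcfedffcd
   7 |  14 | dffcd
   8 |   2 | eddegdfegcfedffcd
   9 |  13 | edffcd
  10 |   9 | egcfedffcd
  11 |   5 | egdfegcfedffcd
  12 |   0 | fbeddegdfegcfedffcd
  13 |  16 | fcd
  14 |  12 | fedffcd
  15 |   8 | fegcfedffcd
  16 |  15 | ffcd
  17 |  10 | gcfedffcd
  18 |   6 | gdfegcfedffcd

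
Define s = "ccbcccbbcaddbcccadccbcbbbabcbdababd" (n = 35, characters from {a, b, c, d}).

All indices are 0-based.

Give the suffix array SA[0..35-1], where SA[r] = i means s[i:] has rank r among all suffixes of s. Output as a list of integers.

[30, 25, 32, 16, 9, 24, 31, 23, 22, 6, 7, 20, 26, 12, 2, 33, 28, 15, 8, 21, 5, 19, 1, 27, 14, 4, 18, 0, 13, 3, 34, 29, 11, 17, 10]

rank→(start, suffix):
  0 → (30, 'ababd')
  1 → (25, 'abcbdababd')
  2 → (32, 'abd')
  3 → (16, 'adccbcbbbabcbdababd')
  4 → (9, 'addbcccadccbcbbbabcbdababd')
  5 → (24, 'babcbdababd')
  6 → (31, 'babd')
  7 → (23, 'bbabcbdababd')
  8 → (22, 'bbbabcbdababd')
  9 → (6, 'bbcaddbcccadccbcbbbabcbdababd')
  10 → (7, 'bcaddbcccadccbcbbbabcbdababd')
  11 → (20, 'bcbbbabcbdababd')
  12 → (26, 'bcbdababd')
  13 → (12, 'bcccadccbcbbbabcbdababd')
  14 → (2, 'bcccbbcaddbcccadccbcbbbabcbdababd')
  15 → (33, 'bd')
  16 → (28, 'bdababd')
  17 → (15, 'cadccbcbbbabcbdababd')
  18 → (8, 'caddbcccadccbcbbbabcbdababd')
  19 → (21, 'cbbbabcbdababd')
  20 → (5, 'cbbcaddbcccadccbcbbbabcbdababd')
  21 → (19, 'cbcbbbabcbdababd')
  22 → (1, 'cbcccbbcaddbcccadccbcbbbabcbdababd')
  23 → (27, 'cbdababd')
  24 → (14, 'ccadccbcbbbabcbdababd')
  25 → (4, 'ccbbcaddbcccadccbcbbbabcbdababd')
  26 → (18, 'ccbcbbbabcbdababd')
  27 → (0, 'ccbcccbbcaddbcccadccbcbbbabcbdababd')
  28 → (13, 'cccadccbcbbbabcbdababd')
  29 → (3, 'cccbbcaddbcccadccbcbbbabcbdababd')
  30 → (34, 'd')
  31 → (29, 'dababd')
  32 → (11, 'dbcccadccbcbbbabcbdababd')
  33 → (17, 'dccbcbbbabcbdababd')
  34 → (10, 'ddbcccadccbcbbbabcbdababd')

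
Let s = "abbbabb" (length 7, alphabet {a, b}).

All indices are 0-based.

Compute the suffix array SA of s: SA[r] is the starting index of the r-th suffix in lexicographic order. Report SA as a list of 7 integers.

[4, 0, 6, 3, 5, 2, 1]

sorted suffixes:
  #0 SA[0]=4  'abb'
  #1 SA[1]=0  'abbbabb'
  #2 SA[2]=6  'b'
  #3 SA[3]=3  'babb'
  #4 SA[4]=5  'bb'
  #5 SA[5]=2  'bbabb'
  #6 SA[6]=1  'bbbabb'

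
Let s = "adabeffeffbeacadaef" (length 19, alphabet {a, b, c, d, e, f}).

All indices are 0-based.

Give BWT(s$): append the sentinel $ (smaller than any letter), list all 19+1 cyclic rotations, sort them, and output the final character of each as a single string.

fde$cdfaaaabafbeffee

rank  rotation              last
    0  $adabeffeffbeacadaef  f
    1  abeffeffbeacadaef$ad  d
    2  acadaef$adabeffeffbe  e
    3  adabeffeffbeacadaef$  $
    4  adaef$adabeffeffbeac  c
    5  aef$adabeffeffbeacad  d
    6  beacadaef$adabeffeff  f
    7  beffeffbeacadaef$ada  a
    8  cadaef$adabeffeffbea  a
    9  dabeffeffbeacadaef$a  a
   10  daef$adabeffeffbeaca  a
   11  eacadaef$adabeffeffb  b
   12  ef$adabeffeffbeacada  a
   13  effbeacadaef$adabeff  f
   14  effeffbeacadaef$adab  b
   15  f$adabeffeffbeacadae  e
   16  fbeacadaef$adabeffef  f
   17  feffbeacadaef$adabef  f
   18  ffbeacadaef$adabeffe  e
   19  ffeffbeacadaef$adabe  e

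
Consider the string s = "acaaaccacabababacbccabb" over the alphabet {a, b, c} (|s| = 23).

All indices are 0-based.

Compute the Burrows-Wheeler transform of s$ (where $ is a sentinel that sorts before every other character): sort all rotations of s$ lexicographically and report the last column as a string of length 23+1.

bcacbbc$cbabaaaacaaccaba

rank  rotation                  last
    0  $acaaaccacabababacbccabb  b
    1  aaaccacabababacbccabb$ac  c
    2  aaccacabababacbccabb$aca  a
    3  abababacbccabb$acaaaccac  c
    4  ababacbccabb$acaaaccacab  b
    5  abacbccabb$acaaaccacabab  b
    6  abb$acaaaccacabababacbcc  c
    7  acaaaccacabababacbccabb$  $
    8  acabababacbccabb$acaaacc  c
    9  acbccabb$acaaaccacababab  b
   10  accacabababacbccabb$acaa  a
   11  b$acaaaccacabababacbccab  b
   12  bababacbccabb$acaaaccaca  a
   13  babacbccabb$acaaaccacaba  a
   14  bacbccabb$acaaaccacababa  a
   15  bb$acaaaccacabababacbcca  a
   16  bccabb$acaaaccacabababac  c
   17  caaaccacabababacbccabb$a  a
   18  cabababacbccabb$acaaacca  a
   19  cabb$acaaaccacabababacbc  c
   20  cacabababacbccabb$acaaac  c
   21  cbccabb$acaaaccacabababa  a
   22  ccabb$acaaaccacabababacb  b
   23  ccacabababacbccabb$acaaa  a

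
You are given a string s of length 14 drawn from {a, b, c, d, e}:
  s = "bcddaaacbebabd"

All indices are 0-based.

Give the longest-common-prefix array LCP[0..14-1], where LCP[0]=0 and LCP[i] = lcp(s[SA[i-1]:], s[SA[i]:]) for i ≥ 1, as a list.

rank | idx | suffix
   0 |   4 | aaacbebabd
   1 |   5 | aacbebabd
   2 |  11 | abd
   3 |   6 | acbebabd
   4 |  10 | babd
   5 |   0 | bcddaaacbebabd
   6 |  12 | bd
   7 |   8 | bebabd
   8 |   7 | cbebabd
   9 |   1 | cddaaacbebabd
  10 |  13 | d
  11 |   3 | daaacbebabd
  12 |   2 | ddaaacbebabd
  13 |   9 | ebabd

SA = [4, 5, 11, 6, 10, 0, 12, 8, 7, 1, 13, 3, 2, 9]
[i] adj suffixes → lcp
  [1] 4/5 → 2 ('aa')
  [2] 5/11 → 1 ('a')
  [3] 11/6 → 1 ('a')
  [4] 6/10 → 0 ('')
  [5] 10/0 → 1 ('b')
  [6] 0/12 → 1 ('b')
  [7] 12/8 → 1 ('b')
  [8] 8/7 → 0 ('')
  [9] 7/1 → 1 ('c')
  [10] 1/13 → 0 ('')
  [11] 13/3 → 1 ('d')
  [12] 3/2 → 1 ('d')
  [13] 2/9 → 0 ('')

[0, 2, 1, 1, 0, 1, 1, 1, 0, 1, 0, 1, 1, 0]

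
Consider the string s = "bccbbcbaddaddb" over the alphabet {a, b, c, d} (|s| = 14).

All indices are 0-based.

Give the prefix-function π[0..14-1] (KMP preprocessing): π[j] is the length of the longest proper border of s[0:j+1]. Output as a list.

[0, 0, 0, 1, 1, 2, 1, 0, 0, 0, 0, 0, 0, 1]

π[0] = 0
j=1 s[j]='c': π[1]=0 (border '')
j=2 s[j]='c': π[2]=0 (border '')
j=3 s[j]='b': π[3]=1 (border 'b')
j=4 s[j]='b': k: 1→0; π[4]=1 (border 'b')
j=5 s[j]='c': π[5]=2 (border 'bc')
j=6 s[j]='b': k: 2→0; π[6]=1 (border 'b')
j=7 s[j]='a': k: 1→0; π[7]=0 (border '')
j=8 s[j]='d': π[8]=0 (border '')
j=9 s[j]='d': π[9]=0 (border '')
j=10 s[j]='a': π[10]=0 (border '')
j=11 s[j]='d': π[11]=0 (border '')
j=12 s[j]='d': π[12]=0 (border '')
j=13 s[j]='b': π[13]=1 (border 'b')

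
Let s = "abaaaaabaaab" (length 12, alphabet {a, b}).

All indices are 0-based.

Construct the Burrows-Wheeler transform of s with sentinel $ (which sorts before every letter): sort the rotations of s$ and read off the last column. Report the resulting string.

bbabaaaa$aaaa

rank  rotation       last
    0  $abaaaaabaaab  b
    1  aaaaabaaab$ab  b
    2  aaaabaaab$aba  a
    3  aaab$abaaaaab  b
    4  aaabaaab$abaa  a
    5  aab$abaaaaaba  a
    6  aabaaab$abaaa  a
    7  ab$abaaaaabaa  a
    8  abaaaaabaaab$  $
    9  abaaab$abaaaa  a
   10  b$abaaaaabaaa  a
   11  baaaaabaaab$a  a
   12  baaab$abaaaaa  a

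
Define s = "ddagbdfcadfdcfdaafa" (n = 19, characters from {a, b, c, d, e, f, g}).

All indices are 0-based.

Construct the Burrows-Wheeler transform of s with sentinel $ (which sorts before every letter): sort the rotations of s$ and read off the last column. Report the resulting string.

afdcadgfdfdf$baadcda

rank  rotation              last
    0  $ddagbdfcadfdcfdaafa  a
    1  a$ddagbdfcadfdcfdaaf  f
    2  aafa$ddagbdfcadfdcfd  d
    3  adfdcfdaafa$ddagbdfc  c
    4  afa$ddagbdfcadfdcfda  a
    5  agbdfcadfdcfdaafa$dd  d
    6  bdfcadfdcfdaafa$ddag  g
    7  cadfdcfdaafa$ddagbdf  f
    8  cfdaafa$ddagbdfcadfd  d
    9  daafa$ddagbdfcadfdcf  f
   10  dagbdfcadfdcfdaafa$d  d
   11  dcfdaafa$ddagbdfcadf  f
   12  ddagbdfcadfdcfdaafa$  $
   13  dfcadfdcfdaafa$ddagb  b
   14  dfdcfdaafa$ddagbdfca  a
   15  fa$ddagbdfcadfdcfdaa  a
   16  fcadfdcfdaafa$ddagbd  d
   17  fdaafa$ddagbdfcadfdc  c
   18  fdcfdaafa$ddagbdfcad  d
   19  gbdfcadfdcfdaafa$dda  a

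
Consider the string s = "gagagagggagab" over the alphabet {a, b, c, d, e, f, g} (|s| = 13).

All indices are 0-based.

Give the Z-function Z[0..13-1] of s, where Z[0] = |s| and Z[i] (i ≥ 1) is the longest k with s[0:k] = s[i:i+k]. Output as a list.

[13, 0, 5, 0, 3, 0, 1, 1, 4, 0, 2, 0, 0]

Z[0]=13
i=1: fresh scan; Z[1]=0
i=2: fresh scan; Z[2]=5 grow→box=[2,7)
i=3: min(r-i=4, Z[1]=0)=0; Z[3]=0
i=4: min(r-i=3, Z[2]=5)=3; Z[4]=3
i=5: min(r-i=2, Z[3]=0)=0; Z[5]=0
i=6: min(r-i=1, Z[4]=3)=1; Z[6]=1
i=7: fresh scan; Z[7]=1 grow→box=[7,8)
i=8: fresh scan; Z[8]=4 grow→box=[8,12)
i=9: min(r-i=3, Z[1]=0)=0; Z[9]=0
i=10: min(r-i=2, Z[2]=5)=2; Z[10]=2
i=11: min(r-i=1, Z[3]=0)=0; Z[11]=0
i=12: fresh scan; Z[12]=0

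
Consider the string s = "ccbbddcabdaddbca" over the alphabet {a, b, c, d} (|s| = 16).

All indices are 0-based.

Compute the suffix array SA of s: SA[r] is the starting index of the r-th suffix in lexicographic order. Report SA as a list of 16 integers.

[15, 7, 10, 2, 13, 8, 3, 14, 6, 1, 0, 9, 12, 5, 11, 4]

sorted suffixes:
  #0 SA[0]=15  'a'
  #1 SA[1]=7  'abdaddbca'
  #2 SA[2]=10  'addbca'
  #3 SA[3]=2  'bbddcabdaddbca'
  #4 SA[4]=13  'bca'
  #5 SA[5]=8  'bdaddbca'
  #6 SA[6]=3  'bddcabdaddbca'
  #7 SA[7]=14  'ca'
  #8 SA[8]=6  'cabdaddbca'
  #9 SA[9]=1  'cbbddcabdaddbca'
  #10 SA[10]=0  'ccbbddcabdaddbca'
  #11 SA[11]=9  'daddbca'
  #12 SA[12]=12  'dbca'
  #13 SA[13]=5  'dcabdaddbca'
  #14 SA[14]=11  'ddbca'
  #15 SA[15]=4  'ddcabdaddbca'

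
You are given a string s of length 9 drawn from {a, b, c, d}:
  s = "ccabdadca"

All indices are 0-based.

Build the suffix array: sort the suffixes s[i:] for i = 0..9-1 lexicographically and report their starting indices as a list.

rank | idx | suffix
   0 |   8 | a
   1 |   2 | abdadca
   2 |   5 | adca
   3 |   3 | bdadca
   4 |   7 | ca
   5 |   1 | cabdadca
   6 |   0 | ccabdadca
   7 |   4 | dadca
   8 |   6 | dca

[8, 2, 5, 3, 7, 1, 0, 4, 6]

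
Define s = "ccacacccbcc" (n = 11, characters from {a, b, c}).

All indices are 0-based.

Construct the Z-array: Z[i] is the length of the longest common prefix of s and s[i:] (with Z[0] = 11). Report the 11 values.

[11, 1, 0, 1, 0, 2, 2, 1, 0, 2, 1]

Z[0]=11
i=1: i≥r, start 0; Z[1]=1 extend→box=[1,2)
i=2: i≥r, start 0; Z[2]=0
i=3: i≥r, start 0; Z[3]=1 extend→box=[3,4)
i=4: i≥r, start 0; Z[4]=0
i=5: i≥r, start 0; Z[5]=2 extend→box=[5,7)
i=6: min(r-i=1, Z[1]=1)=1; Z[6]=2 extend→box=[6,8)
i=7: min(r-i=1, Z[1]=1)=1; Z[7]=1
i=8: i≥r, start 0; Z[8]=0
i=9: i≥r, start 0; Z[9]=2 extend→box=[9,11)
i=10: min(r-i=1, Z[1]=1)=1; Z[10]=1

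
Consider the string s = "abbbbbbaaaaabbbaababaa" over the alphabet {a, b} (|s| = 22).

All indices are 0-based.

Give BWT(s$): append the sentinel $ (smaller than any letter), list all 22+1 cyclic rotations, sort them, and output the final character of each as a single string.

aabbaababaa$abbabbbabba

rank  rotation                 last
    0  $abbbbbbaaaaabbbaababaa  a
    1  a$abbbbbbaaaaabbbaababa  a
    2  aa$abbbbbbaaaaabbbaabab  b
    3  aaaaabbbaababaa$abbbbbb  b
    4  aaaabbbaababaa$abbbbbba  a
    5  aaabbbaababaa$abbbbbbaa  a
    6  aababaa$abbbbbbaaaaabbb  b
    7  aabbbaababaa$abbbbbbaaa  a
    8  abaa$abbbbbbaaaaabbbaab  b
    9  ababaa$abbbbbbaaaaabbba  a
   10  abbbaababaa$abbbbbbaaaa  a
   11  abbbbbbaaaaabbbaababaa$  $
   12  baa$abbbbbbaaaaabbbaaba  a
   13  baaaaabbbaababaa$abbbbb  b
   14  baababaa$abbbbbbaaaaabb  b
   15  babaa$abbbbbbaaaaabbbaa  a
   16  bbaaaaabbbaababaa$abbbb  b
   17  bbaababaa$abbbbbbaaaaab  b
   18  bbbaaaaabbbaababaa$abbb  b
   19  bbbaababaa$abbbbbbaaaaa  a
   20  bbbbaaaaabbbaababaa$abb  b
   21  bbbbbaaaaabbbaababaa$ab  b
   22  bbbbbbaaaaabbbaababaa$a  a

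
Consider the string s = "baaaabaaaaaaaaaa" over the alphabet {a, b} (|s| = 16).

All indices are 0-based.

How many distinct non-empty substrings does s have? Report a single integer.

rank→(start, suffix):
  0 → (15, 'a')
  1 → (14, 'aa')
  2 → (13, 'aaa')
  3 → (12, 'aaaa')
  4 → (11, 'aaaaa')
  5 → (10, 'aaaaaa')
  6 → (9, 'aaaaaaa')
  7 → (8, 'aaaaaaaa')
  8 → (7, 'aaaaaaaaa')
  9 → (6, 'aaaaaaaaaa')
  10 → (1, 'aaaabaaaaaaaaaa')
  11 → (2, 'aaabaaaaaaaaaa')
  12 → (3, 'aabaaaaaaaaaa')
  13 → (4, 'abaaaaaaaaaa')
  14 → (5, 'baaaaaaaaaa')
  15 → (0, 'baaaabaaaaaaaaaa')

SA = [15, 14, 13, 12, 11, 10, 9, 8, 7, 6, 1, 2, 3, 4, 5, 0]
[i] adj suffixes → lcp
  [1] 15/14 → 1 ('a')
  [2] 14/13 → 2 ('aa')
  [3] 13/12 → 3 ('aaa')
  [4] 12/11 → 4 ('aaaa')
  [5] 11/10 → 5 ('aaaaa')
  [6] 10/9 → 6 ('aaaaaa')
  [7] 9/8 → 7 ('aaaaaaa')
  [8] 8/7 → 8 ('aaaaaaaa')
  [9] 7/6 → 9 ('aaaaaaaaa')
  [10] 6/1 → 4 ('aaaa')
  [11] 1/2 → 3 ('aaa')
  [12] 2/3 → 2 ('aa')
  [13] 3/4 → 1 ('a')
  [14] 4/5 → 0 ('')
  [15] 5/0 → 5 ('baaaa')

n(n+1)/2 = 16·17/2 = 136
Σ LCP = 0 + 1 + 2 + 3 + 4 + 5 + 6 + 7 + 8 + 9 + 4 + 3 + 2 + 1 + 0 + 5 = 60
distinct = 136 − 60 = 76

76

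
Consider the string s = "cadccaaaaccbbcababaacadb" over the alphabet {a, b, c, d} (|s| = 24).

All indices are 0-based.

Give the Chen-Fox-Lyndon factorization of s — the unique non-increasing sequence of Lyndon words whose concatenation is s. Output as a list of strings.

emit factor 1: 'c' (i=0, period=1)
emit factor 2: 'adcc' (i=1, period=4)
emit factor 3: 'aaaaccbbcababaacadb' (i=5, period=19)

["c", "adcc", "aaaaccbbcababaacadb"]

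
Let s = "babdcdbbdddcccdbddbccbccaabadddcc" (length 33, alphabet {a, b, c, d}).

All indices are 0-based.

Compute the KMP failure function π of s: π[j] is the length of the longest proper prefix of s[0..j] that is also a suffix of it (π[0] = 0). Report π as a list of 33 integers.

π[0] = 0
j=1 s[j]='a': π[1]=0 (border '')
j=2 s[j]='b': π[2]=1 (border 'b')
j=3 s[j]='d': k: 1→0; π[3]=0 (border '')
j=4 s[j]='c': π[4]=0 (border '')
j=5 s[j]='d': π[5]=0 (border '')
j=6 s[j]='b': π[6]=1 (border 'b')
j=7 s[j]='b': k: 1→0; π[7]=1 (border 'b')
j=8 s[j]='d': k: 1→0; π[8]=0 (border '')
j=9 s[j]='d': π[9]=0 (border '')
j=10 s[j]='d': π[10]=0 (border '')
j=11 s[j]='c': π[11]=0 (border '')
j=12 s[j]='c': π[12]=0 (border '')
j=13 s[j]='c': π[13]=0 (border '')
j=14 s[j]='d': π[14]=0 (border '')
j=15 s[j]='b': π[15]=1 (border 'b')
j=16 s[j]='d': k: 1→0; π[16]=0 (border '')
j=17 s[j]='d': π[17]=0 (border '')
j=18 s[j]='b': π[18]=1 (border 'b')
j=19 s[j]='c': k: 1→0; π[19]=0 (border '')
j=20 s[j]='c': π[20]=0 (border '')
j=21 s[j]='b': π[21]=1 (border 'b')
j=22 s[j]='c': k: 1→0; π[22]=0 (border '')
j=23 s[j]='c': π[23]=0 (border '')
j=24 s[j]='a': π[24]=0 (border '')
j=25 s[j]='a': π[25]=0 (border '')
j=26 s[j]='b': π[26]=1 (border 'b')
j=27 s[j]='a': π[27]=2 (border 'ba')
j=28 s[j]='d': k: 2→0; π[28]=0 (border '')
j=29 s[j]='d': π[29]=0 (border '')
j=30 s[j]='d': π[30]=0 (border '')
j=31 s[j]='c': π[31]=0 (border '')
j=32 s[j]='c': π[32]=0 (border '')

[0, 0, 1, 0, 0, 0, 1, 1, 0, 0, 0, 0, 0, 0, 0, 1, 0, 0, 1, 0, 0, 1, 0, 0, 0, 0, 1, 2, 0, 0, 0, 0, 0]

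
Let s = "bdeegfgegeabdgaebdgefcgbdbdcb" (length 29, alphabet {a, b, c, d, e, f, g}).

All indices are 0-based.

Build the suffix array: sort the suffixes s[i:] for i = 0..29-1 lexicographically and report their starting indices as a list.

[10, 14, 28, 23, 25, 0, 11, 16, 27, 21, 24, 26, 1, 12, 17, 9, 15, 2, 19, 7, 3, 20, 5, 13, 22, 8, 18, 6, 4]

sorted suffixes:
  #0 SA[0]=10  'abdgaebdgefcgbdbdcb'
  #1 SA[1]=14  'aebdgefcgbdbdcb'
  #2 SA[2]=28  'b'
  #3 SA[3]=23  'bdbdcb'
  #4 SA[4]=25  'bdcb'
  #5 SA[5]=0  'bdeegfgegeabdgaebdgefcgbdbdcb'
  #6 SA[6]=11  'bdgaebdgefcgbdbdcb'
  #7 SA[7]=16  'bdgefcgbdbdcb'
  #8 SA[8]=27  'cb'
  #9 SA[9]=21  'cgbdbdcb'
  #10 SA[10]=24  'dbdcb'
  #11 SA[11]=26  'dcb'
  #12 SA[12]=1  'deegfgegeabdgaebdgefcgbdbdcb'
  #13 SA[13]=12  'dgaebdgefcgbdbdcb'
  #14 SA[14]=17  'dgefcgbdbdcb'
  #15 SA[15]=9  'eabdgaebdgefcgbdbdcb'
  #16 SA[16]=15  'ebdgefcgbdbdcb'
  #17 SA[17]=2  'eegfgegeabdgaebdgefcgbdbdcb'
  #18 SA[18]=19  'efcgbdbdcb'
  #19 SA[19]=7  'egeabdgaebdgefcgbdbdcb'
  #20 SA[20]=3  'egfgegeabdgaebdgefcgbdbdcb'
  #21 SA[21]=20  'fcgbdbdcb'
  #22 SA[22]=5  'fgegeabdgaebdgefcgbdbdcb'
  #23 SA[23]=13  'gaebdgefcgbdbdcb'
  #24 SA[24]=22  'gbdbdcb'
  #25 SA[25]=8  'geabdgaebdgefcgbdbdcb'
  #26 SA[26]=18  'gefcgbdbdcb'
  #27 SA[27]=6  'gegeabdgaebdgefcgbdbdcb'
  #28 SA[28]=4  'gfgegeabdgaebdgefcgbdbdcb'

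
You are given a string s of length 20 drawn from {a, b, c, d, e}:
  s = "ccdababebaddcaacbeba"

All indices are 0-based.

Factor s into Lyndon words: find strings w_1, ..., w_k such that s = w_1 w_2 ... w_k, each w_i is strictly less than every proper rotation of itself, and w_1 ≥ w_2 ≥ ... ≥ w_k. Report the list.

["ccd", "ababebaddc", "aacbeb", "a"]

emit factor 1: 'ccd' (i=0, period=3)
emit factor 2: 'ababebaddc' (i=3, period=10)
emit factor 3: 'aacbeb' (i=13, period=6)
emit factor 4: 'a' (i=19, period=1)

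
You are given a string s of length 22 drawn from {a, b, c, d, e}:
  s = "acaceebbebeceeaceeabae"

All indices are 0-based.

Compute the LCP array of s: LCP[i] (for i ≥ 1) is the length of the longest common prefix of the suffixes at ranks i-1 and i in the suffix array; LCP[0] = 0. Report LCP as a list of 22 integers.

[0, 1, 2, 4, 1, 0, 1, 1, 2, 0, 1, 4, 3, 0, 1, 2, 1, 2, 1, 1, 3, 2]

rank | idx | suffix
   0 |  18 | abae
   1 |   0 | acaceebbebeceeaceeabae
   2 |  14 | aceeabae
   3 |   2 | aceebbebeceeaceeabae
   4 |  20 | ae
   5 |  19 | bae
   6 |   6 | bbebeceeaceeabae
   7 |   7 | bebeceeaceeabae
   8 |   9 | beceeaceeabae
   9 |   1 | caceebbebeceeaceeabae
  10 |  15 | ceeabae
  11 |  11 | ceeaceeabae
  12 |   3 | ceebbebeceeaceeabae
  13 |  21 | e
  14 |  17 | eabae
  15 |  13 | eaceeabae
  16 |   5 | ebbebeceeaceeabae
  17 |   8 | ebeceeaceeabae
  18 |  10 | eceeaceeabae
  19 |  16 | eeabae
  20 |  12 | eeaceeabae
  21 |   4 | eebbebeceeaceeabae

SA = [18, 0, 14, 2, 20, 19, 6, 7, 9, 1, 15, 11, 3, 21, 17, 13, 5, 8, 10, 16, 12, 4]
i: (SA[i-1],SA[i]) lcp shared
  1: (18,0) 1 'a'
  2: (0,14) 2 'ac'
  3: (14,2) 4 'acee'
  4: (2,20) 1 'a'
  5: (20,19) 0 ''
  6: (19,6) 1 'b'
  7: (6,7) 1 'b'
  8: (7,9) 2 'be'
  9: (9,1) 0 ''
  10: (1,15) 1 'c'
  11: (15,11) 4 'ceea'
  12: (11,3) 3 'cee'
  13: (3,21) 0 ''
  14: (21,17) 1 'e'
  15: (17,13) 2 'ea'
  16: (13,5) 1 'e'
  17: (5,8) 2 'eb'
  18: (8,10) 1 'e'
  19: (10,16) 1 'e'
  20: (16,12) 3 'eea'
  21: (12,4) 2 'ee'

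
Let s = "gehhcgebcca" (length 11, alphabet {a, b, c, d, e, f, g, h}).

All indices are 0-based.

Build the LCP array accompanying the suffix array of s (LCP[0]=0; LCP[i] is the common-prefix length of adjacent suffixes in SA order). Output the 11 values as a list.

rank | idx | suffix
   0 |  10 | a
   1 |   7 | bcca
   2 |   9 | ca
   3 |   8 | cca
   4 |   4 | cgebcca
   5 |   6 | ebcca
   6 |   1 | ehhcgebcca
   7 |   5 | gebcca
   8 |   0 | gehhcgebcca
   9 |   3 | hcgebcca
  10 |   2 | hhcgebcca

SA = [10, 7, 9, 8, 4, 6, 1, 5, 0, 3, 2]
i: (SA[i-1],SA[i]) lcp shared
  1: (10,7) 0 ''
  2: (7,9) 0 ''
  3: (9,8) 1 'c'
  4: (8,4) 1 'c'
  5: (4,6) 0 ''
  6: (6,1) 1 'e'
  7: (1,5) 0 ''
  8: (5,0) 2 'ge'
  9: (0,3) 0 ''
  10: (3,2) 1 'h'

[0, 0, 0, 1, 1, 0, 1, 0, 2, 0, 1]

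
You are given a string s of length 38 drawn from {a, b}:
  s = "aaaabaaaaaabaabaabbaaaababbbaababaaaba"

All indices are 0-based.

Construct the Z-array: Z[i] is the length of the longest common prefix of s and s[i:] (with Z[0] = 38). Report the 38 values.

Z[0]=38
i=1: outside box; Z[1]=3 extend→box=[1,4)
i=2: min(r-i=2, Z[1]=3)=2; Z[2]=2
i=3: min(r-i=1, Z[2]=2)=1; Z[3]=1
i=4: outside box; Z[4]=0
i=5: outside box; Z[5]=4 extend→box=[5,9)
i=6: min(r-i=3, Z[1]=3)=3; Z[6]=4 extend→box=[6,10)
i=7: min(r-i=3, Z[1]=3)=3; Z[7]=7 extend→box=[7,14)
i=8: min(r-i=6, Z[1]=3)=3; Z[8]=3
i=9: min(r-i=5, Z[2]=2)=2; Z[9]=2
i=10: min(r-i=4, Z[3]=1)=1; Z[10]=1
i=11: min(r-i=3, Z[4]=0)=0; Z[11]=0
i=12: min(r-i=2, Z[5]=4)=2; Z[12]=2
i=13: min(r-i=1, Z[6]=4)=1; Z[13]=1
i=14: outside box; Z[14]=0
i=15: outside box; Z[15]=2 extend→box=[15,17)
i=16: min(r-i=1, Z[1]=3)=1; Z[16]=1
i=17: outside box; Z[17]=0
i=18: outside box; Z[18]=0
i=19: outside box; Z[19]=6 extend→box=[19,25)
i=20: min(r-i=5, Z[1]=3)=3; Z[20]=3
i=21: min(r-i=4, Z[2]=2)=2; Z[21]=2
i=22: min(r-i=3, Z[3]=1)=1; Z[22]=1
i=23: min(r-i=2, Z[4]=0)=0; Z[23]=0
i=24: min(r-i=1, Z[5]=4)=1; Z[24]=1
i=25: outside box; Z[25]=0
i=26: outside box; Z[26]=0
i=27: outside box; Z[27]=0
i=28: outside box; Z[28]=2 extend→box=[28,30)
i=29: min(r-i=1, Z[1]=3)=1; Z[29]=1
i=30: outside box; Z[30]=0
i=31: outside box; Z[31]=1 extend→box=[31,32)
i=32: outside box; Z[32]=0
i=33: outside box; Z[33]=3 extend→box=[33,36)
i=34: min(r-i=2, Z[1]=3)=2; Z[34]=2
i=35: min(r-i=1, Z[2]=2)=1; Z[35]=1
i=36: outside box; Z[36]=0
i=37: outside box; Z[37]=1 extend→box=[37,38)

[38, 3, 2, 1, 0, 4, 4, 7, 3, 2, 1, 0, 2, 1, 0, 2, 1, 0, 0, 6, 3, 2, 1, 0, 1, 0, 0, 0, 2, 1, 0, 1, 0, 3, 2, 1, 0, 1]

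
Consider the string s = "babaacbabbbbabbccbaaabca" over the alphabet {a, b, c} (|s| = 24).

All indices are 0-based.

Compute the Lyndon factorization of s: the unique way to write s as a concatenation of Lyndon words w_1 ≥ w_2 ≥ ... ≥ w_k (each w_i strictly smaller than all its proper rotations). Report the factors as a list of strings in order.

["b", "ab", "aacbabbbbabbccb", "aaabc", "a"]

emit factor 1: 'b' (i=0, period=1)
emit factor 2: 'ab' (i=1, period=2)
emit factor 3: 'aacbabbbbabbccb' (i=3, period=15)
emit factor 4: 'aaabc' (i=18, period=5)
emit factor 5: 'a' (i=23, period=1)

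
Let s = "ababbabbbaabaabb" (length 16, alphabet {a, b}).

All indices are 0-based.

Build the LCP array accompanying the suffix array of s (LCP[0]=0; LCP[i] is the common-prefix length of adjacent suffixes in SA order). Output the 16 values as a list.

rank | idx | suffix
   0 |   9 | aabaabb
   1 |  12 | aabb
   2 |  10 | abaabb
   3 |   0 | ababbabbbaabaabb
   4 |  13 | abb
   5 |   2 | abbabbbaabaabb
   6 |   5 | abbbaabaabb
   7 |  15 | b
   8 |   8 | baabaabb
   9 |  11 | baabb
  10 |   1 | babbabbbaabaabb
  11 |   4 | babbbaabaabb
  12 |  14 | bb
  13 |   7 | bbaabaabb
  14 |   3 | bbabbbaabaabb
  15 |   6 | bbbaabaabb

SA = [9, 12, 10, 0, 13, 2, 5, 15, 8, 11, 1, 4, 14, 7, 3, 6]
[i] adj suffixes → lcp
  [1] 9/12 → 3 ('aab')
  [2] 12/10 → 1 ('a')
  [3] 10/0 → 3 ('aba')
  [4] 0/13 → 2 ('ab')
  [5] 13/2 → 3 ('abb')
  [6] 2/5 → 3 ('abb')
  [7] 5/15 → 0 ('')
  [8] 15/8 → 1 ('b')
  [9] 8/11 → 4 ('baab')
  [10] 11/1 → 2 ('ba')
  [11] 1/4 → 4 ('babb')
  [12] 4/14 → 1 ('b')
  [13] 14/7 → 2 ('bb')
  [14] 7/3 → 3 ('bba')
  [15] 3/6 → 2 ('bb')

[0, 3, 1, 3, 2, 3, 3, 0, 1, 4, 2, 4, 1, 2, 3, 2]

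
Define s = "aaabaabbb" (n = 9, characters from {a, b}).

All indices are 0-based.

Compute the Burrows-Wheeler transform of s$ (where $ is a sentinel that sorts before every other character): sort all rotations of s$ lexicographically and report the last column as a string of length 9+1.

rank  rotation    last
    0  $aaabaabbb  b
    1  aaabaabbb$  $
    2  aabaabbb$a  a
    3  aabbb$aaab  b
    4  abaabbb$aa  a
    5  abbb$aaaba  a
    6  b$aaabaabb  b
    7  baabbb$aaa  a
    8  bb$aaabaab  b
    9  bbb$aaabaa  a

b$abaababa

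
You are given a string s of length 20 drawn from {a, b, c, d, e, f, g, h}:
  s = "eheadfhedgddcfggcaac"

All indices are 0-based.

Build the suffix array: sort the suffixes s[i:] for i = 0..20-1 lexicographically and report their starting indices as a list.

[17, 18, 3, 19, 16, 12, 11, 10, 4, 8, 2, 7, 0, 13, 5, 15, 9, 14, 1, 6]

rank | idx | suffix
   0 |  17 | aac
   1 |  18 | ac
   2 |   3 | adfhedgddcfggcaac
   3 |  19 | c
   4 |  16 | caac
   5 |  12 | cfggcaac
   6 |  11 | dcfggcaac
   7 |  10 | ddcfggcaac
   8 |   4 | dfhedgddcfggcaac
   9 |   8 | dgddcfggcaac
  10 |   2 | eadfhedgddcfggcaac
  11 |   7 | edgddcfggcaac
  12 |   0 | eheadfhedgddcfggcaac
  13 |  13 | fggcaac
  14 |   5 | fhedgddcfggcaac
  15 |  15 | gcaac
  16 |   9 | gddcfggcaac
  17 |  14 | ggcaac
  18 |   1 | headfhedgddcfggcaac
  19 |   6 | hedgddcfggcaac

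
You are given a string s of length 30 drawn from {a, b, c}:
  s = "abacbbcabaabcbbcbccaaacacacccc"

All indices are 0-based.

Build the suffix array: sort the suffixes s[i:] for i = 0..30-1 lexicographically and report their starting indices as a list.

[19, 9, 20, 7, 0, 10, 21, 23, 2, 25, 8, 1, 4, 13, 5, 11, 14, 16, 29, 18, 6, 22, 24, 3, 12, 15, 28, 17, 27, 26]

sorted suffixes:
  #0 SA[0]=19  'aaacacacccc'
  #1 SA[1]=9  'aabcbbcbccaaacacacccc'
  #2 SA[2]=20  'aacacacccc'
  #3 SA[3]=7  'abaabcbbcbccaaacacacccc'
  #4 SA[4]=0  'abacbbcabaabcbbcbccaaacacacccc'
  #5 SA[5]=10  'abcbbcbccaaacacacccc'
  #6 SA[6]=21  'acacacccc'
  #7 SA[7]=23  'acacccc'
  #8 SA[8]=2  'acbbcabaabcbbcbccaaacacacccc'
  #9 SA[9]=25  'acccc'
  #10 SA[10]=8  'baabcbbcbccaaacacacccc'
  #11 SA[11]=1  'bacbbcabaabcbbcbccaaacacacccc'
  #12 SA[12]=4  'bbcabaabcbbcbccaaacacacccc'
  #13 SA[13]=13  'bbcbccaaacacacccc'
  #14 SA[14]=5  'bcabaabcbbcbccaaacacacccc'
  #15 SA[15]=11  'bcbbcbccaaacacacccc'
  #16 SA[16]=14  'bcbccaaacacacccc'
  #17 SA[17]=16  'bccaaacacacccc'
  #18 SA[18]=29  'c'
  #19 SA[19]=18  'caaacacacccc'
  #20 SA[20]=6  'cabaabcbbcbccaaacacacccc'
  #21 SA[21]=22  'cacacccc'
  #22 SA[22]=24  'cacccc'
  #23 SA[23]=3  'cbbcabaabcbbcbccaaacacacccc'
  #24 SA[24]=12  'cbbcbccaaacacacccc'
  #25 SA[25]=15  'cbccaaacacacccc'
  #26 SA[26]=28  'cc'
  #27 SA[27]=17  'ccaaacacacccc'
  #28 SA[28]=27  'ccc'
  #29 SA[29]=26  'cccc'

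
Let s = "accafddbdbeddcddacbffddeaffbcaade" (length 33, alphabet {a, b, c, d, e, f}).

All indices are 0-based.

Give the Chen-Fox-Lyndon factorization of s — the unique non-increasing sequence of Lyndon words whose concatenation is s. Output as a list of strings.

emit factor 1: 'accafddbdbeddcdd' (i=0, period=16)
emit factor 2: 'acbffddeaffbc' (i=16, period=13)
emit factor 3: 'aade' (i=29, period=4)

["accafddbdbeddcdd", "acbffddeaffbc", "aade"]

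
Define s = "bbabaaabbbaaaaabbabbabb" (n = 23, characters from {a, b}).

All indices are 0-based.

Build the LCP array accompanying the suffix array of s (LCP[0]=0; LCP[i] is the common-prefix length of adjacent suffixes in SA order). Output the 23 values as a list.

sorted suffixes:
  #0 SA[0]=10  'aaaaabbabbabb'
  #1 SA[1]=11  'aaaabbabbabb'
  #2 SA[2]=12  'aaabbabbabb'
  #3 SA[3]=4  'aaabbbaaaaabbabbabb'
  #4 SA[4]=13  'aabbabbabb'
  #5 SA[5]=5  'aabbbaaaaabbabbabb'
  #6 SA[6]=2  'abaaabbbaaaaabbabbabb'
  #7 SA[7]=20  'abb'
  #8 SA[8]=17  'abbabb'
  #9 SA[9]=14  'abbabbabb'
  #10 SA[10]=6  'abbbaaaaabbabbabb'
  #11 SA[11]=22  'b'
  #12 SA[12]=9  'baaaaabbabbabb'
  #13 SA[13]=3  'baaabbbaaaaabbabbabb'
  #14 SA[14]=1  'babaaabbbaaaaabbabbabb'
  #15 SA[15]=19  'babb'
  #16 SA[16]=16  'babbabb'
  #17 SA[17]=21  'bb'
  #18 SA[18]=8  'bbaaaaabbabbabb'
  #19 SA[19]=0  'bbabaaabbbaaaaabbabbabb'
  #20 SA[20]=18  'bbabb'
  #21 SA[21]=15  'bbabbabb'
  #22 SA[22]=7  'bbbaaaaabbabbabb'

SA = [10, 11, 12, 4, 13, 5, 2, 20, 17, 14, 6, 22, 9, 3, 1, 19, 16, 21, 8, 0, 18, 15, 7]
i: (SA[i-1],SA[i]) lcp shared
  1: (10,11) 4 'aaaa'
  2: (11,12) 3 'aaa'
  3: (12,4) 5 'aaabb'
  4: (4,13) 2 'aa'
  5: (13,5) 4 'aabb'
  6: (5,2) 1 'a'
  7: (2,20) 2 'ab'
  8: (20,17) 3 'abb'
  9: (17,14) 6 'abbabb'
  10: (14,6) 3 'abb'
  11: (6,22) 0 ''
  12: (22,9) 1 'b'
  13: (9,3) 4 'baaa'
  14: (3,1) 2 'ba'
  15: (1,19) 3 'bab'
  16: (19,16) 4 'babb'
  17: (16,21) 1 'b'
  18: (21,8) 2 'bb'
  19: (8,0) 3 'bba'
  20: (0,18) 4 'bbab'
  21: (18,15) 5 'bbabb'
  22: (15,7) 2 'bb'

[0, 4, 3, 5, 2, 4, 1, 2, 3, 6, 3, 0, 1, 4, 2, 3, 4, 1, 2, 3, 4, 5, 2]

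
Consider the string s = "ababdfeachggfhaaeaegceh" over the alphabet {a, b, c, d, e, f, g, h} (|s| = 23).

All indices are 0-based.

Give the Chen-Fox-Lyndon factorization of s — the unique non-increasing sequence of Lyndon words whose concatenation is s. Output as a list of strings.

["ababdfeachggfh", "aaeaegceh"]

emit factor 1: 'ababdfeachggfh' (i=0, period=14)
emit factor 2: 'aaeaegceh' (i=14, period=9)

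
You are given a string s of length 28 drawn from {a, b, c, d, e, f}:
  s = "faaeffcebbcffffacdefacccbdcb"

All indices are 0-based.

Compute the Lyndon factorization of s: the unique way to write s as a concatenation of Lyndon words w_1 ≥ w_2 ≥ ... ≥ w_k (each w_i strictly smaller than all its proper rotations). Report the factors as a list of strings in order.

emit factor 1: 'f' (i=0, period=1)
emit factor 2: 'aaeffcebbcffffacdefacccbdcb' (i=1, period=27)

["f", "aaeffcebbcffffacdefacccbdcb"]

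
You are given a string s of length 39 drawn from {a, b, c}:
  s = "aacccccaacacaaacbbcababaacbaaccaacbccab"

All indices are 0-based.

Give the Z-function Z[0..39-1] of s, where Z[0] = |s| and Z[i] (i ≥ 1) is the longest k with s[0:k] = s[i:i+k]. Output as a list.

Z[0]=39
i=1: outside box; Z[1]=1 extend→box=[1,2)
i=2: outside box; Z[2]=0
i=3: outside box; Z[3]=0
i=4: outside box; Z[4]=0
i=5: outside box; Z[5]=0
i=6: outside box; Z[6]=0
i=7: outside box; Z[7]=3 extend→box=[7,10)
i=8: min(r-i=2, Z[1]=1)=1; Z[8]=1
i=9: min(r-i=1, Z[2]=0)=0; Z[9]=0
i=10: outside box; Z[10]=1 extend→box=[10,11)
i=11: outside box; Z[11]=0
i=12: outside box; Z[12]=2 extend→box=[12,14)
i=13: min(r-i=1, Z[1]=1)=1; Z[13]=3 extend→box=[13,16)
i=14: min(r-i=2, Z[1]=1)=1; Z[14]=1
i=15: min(r-i=1, Z[2]=0)=0; Z[15]=0
i=16: outside box; Z[16]=0
i=17: outside box; Z[17]=0
i=18: outside box; Z[18]=0
i=19: outside box; Z[19]=1 extend→box=[19,20)
i=20: outside box; Z[20]=0
i=21: outside box; Z[21]=1 extend→box=[21,22)
i=22: outside box; Z[22]=0
i=23: outside box; Z[23]=3 extend→box=[23,26)
i=24: min(r-i=2, Z[1]=1)=1; Z[24]=1
i=25: min(r-i=1, Z[2]=0)=0; Z[25]=0
i=26: outside box; Z[26]=0
i=27: outside box; Z[27]=4 extend→box=[27,31)
i=28: min(r-i=3, Z[1]=1)=1; Z[28]=1
i=29: min(r-i=2, Z[2]=0)=0; Z[29]=0
i=30: min(r-i=1, Z[3]=0)=0; Z[30]=0
i=31: outside box; Z[31]=3 extend→box=[31,34)
i=32: min(r-i=2, Z[1]=1)=1; Z[32]=1
i=33: min(r-i=1, Z[2]=0)=0; Z[33]=0
i=34: outside box; Z[34]=0
i=35: outside box; Z[35]=0
i=36: outside box; Z[36]=0
i=37: outside box; Z[37]=1 extend→box=[37,38)
i=38: outside box; Z[38]=0

[39, 1, 0, 0, 0, 0, 0, 3, 1, 0, 1, 0, 2, 3, 1, 0, 0, 0, 0, 1, 0, 1, 0, 3, 1, 0, 0, 4, 1, 0, 0, 3, 1, 0, 0, 0, 0, 1, 0]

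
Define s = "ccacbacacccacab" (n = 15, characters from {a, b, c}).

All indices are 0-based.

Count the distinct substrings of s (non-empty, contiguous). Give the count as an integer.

rank→(start, suffix):
  0 → (13, 'ab')
  1 → (11, 'acab')
  2 → (5, 'acacccacab')
  3 → (2, 'acbacacccacab')
  4 → (7, 'acccacab')
  5 → (14, 'b')
  6 → (4, 'bacacccacab')
  7 → (12, 'cab')
  8 → (10, 'cacab')
  9 → (1, 'cacbacacccacab')
  10 → (6, 'cacccacab')
  11 → (3, 'cbacacccacab')
  12 → (9, 'ccacab')
  13 → (0, 'ccacbacacccacab')
  14 → (8, 'cccacab')

SA = [13, 11, 5, 2, 7, 14, 4, 12, 10, 1, 6, 3, 9, 0, 8]
i: (SA[i-1],SA[i]) lcp shared
  1: (13,11) 1 'a'
  2: (11,5) 3 'aca'
  3: (5,2) 2 'ac'
  4: (2,7) 2 'ac'
  5: (7,14) 0 ''
  6: (14,4) 1 'b'
  7: (4,12) 0 ''
  8: (12,10) 2 'ca'
  9: (10,1) 3 'cac'
  10: (1,6) 3 'cac'
  11: (6,3) 1 'c'
  12: (3,9) 1 'c'
  13: (9,0) 4 'ccac'
  14: (0,8) 2 'cc'

n(n+1)/2 = 15·16/2 = 120
Σ LCP = 0 + 1 + 3 + 2 + 2 + 0 + 1 + 0 + 2 + 3 + 3 + 1 + 1 + 4 + 2 = 25
distinct = 120 − 25 = 95

95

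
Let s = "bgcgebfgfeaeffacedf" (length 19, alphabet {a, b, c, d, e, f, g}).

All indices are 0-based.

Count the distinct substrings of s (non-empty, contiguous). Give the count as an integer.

sorted suffixes:
  #0 SA[0]=14  'acedf'
  #1 SA[1]=10  'aeffacedf'
  #2 SA[2]=5  'bfgfeaeffacedf'
  #3 SA[3]=0  'bgcgebfgfeaeffacedf'
  #4 SA[4]=15  'cedf'
  #5 SA[5]=2  'cgebfgfeaeffacedf'
  #6 SA[6]=17  'df'
  #7 SA[7]=9  'eaeffacedf'
  #8 SA[8]=4  'ebfgfeaeffacedf'
  #9 SA[9]=16  'edf'
  #10 SA[10]=11  'effacedf'
  #11 SA[11]=18  'f'
  #12 SA[12]=13  'facedf'
  #13 SA[13]=8  'feaeffacedf'
  #14 SA[14]=12  'ffacedf'
  #15 SA[15]=6  'fgfeaeffacedf'
  #16 SA[16]=1  'gcgebfgfeaeffacedf'
  #17 SA[17]=3  'gebfgfeaeffacedf'
  #18 SA[18]=7  'gfeaeffacedf'

SA = [14, 10, 5, 0, 15, 2, 17, 9, 4, 16, 11, 18, 13, 8, 12, 6, 1, 3, 7]
i: (SA[i-1],SA[i]) lcp shared
  1: (14,10) 1 'a'
  2: (10,5) 0 ''
  3: (5,0) 1 'b'
  4: (0,15) 0 ''
  5: (15,2) 1 'c'
  6: (2,17) 0 ''
  7: (17,9) 0 ''
  8: (9,4) 1 'e'
  9: (4,16) 1 'e'
  10: (16,11) 1 'e'
  11: (11,18) 0 ''
  12: (18,13) 1 'f'
  13: (13,8) 1 'f'
  14: (8,12) 1 'f'
  15: (12,6) 1 'f'
  16: (6,1) 0 ''
  17: (1,3) 1 'g'
  18: (3,7) 1 'g'

n(n+1)/2 = 19·20/2 = 190
Σ LCP = 0 + 1 + 0 + 1 + 0 + 1 + 0 + 0 + 1 + 1 + 1 + 0 + 1 + 1 + 1 + 1 + 0 + 1 + 1 = 12
distinct = 190 − 12 = 178

178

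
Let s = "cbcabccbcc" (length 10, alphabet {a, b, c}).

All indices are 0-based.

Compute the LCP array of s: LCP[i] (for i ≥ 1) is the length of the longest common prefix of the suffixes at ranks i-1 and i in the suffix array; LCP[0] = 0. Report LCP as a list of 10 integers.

rank | idx | suffix
   0 |   3 | abccbcc
   1 |   1 | bcabccbcc
   2 |   7 | bcc
   3 |   4 | bccbcc
   4 |   9 | c
   5 |   2 | cabccbcc
   6 |   0 | cbcabccbcc
   7 |   6 | cbcc
   8 |   8 | cc
   9 |   5 | ccbcc

SA = [3, 1, 7, 4, 9, 2, 0, 6, 8, 5]
[i] adj suffixes → lcp
  [1] 3/1 → 0 ('')
  [2] 1/7 → 2 ('bc')
  [3] 7/4 → 3 ('bcc')
  [4] 4/9 → 0 ('')
  [5] 9/2 → 1 ('c')
  [6] 2/0 → 1 ('c')
  [7] 0/6 → 3 ('cbc')
  [8] 6/8 → 1 ('c')
  [9] 8/5 → 2 ('cc')

[0, 0, 2, 3, 0, 1, 1, 3, 1, 2]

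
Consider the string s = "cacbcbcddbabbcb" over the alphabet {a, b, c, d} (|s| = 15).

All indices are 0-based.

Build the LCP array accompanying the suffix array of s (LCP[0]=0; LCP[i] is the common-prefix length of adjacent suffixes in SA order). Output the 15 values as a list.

[0, 1, 0, 1, 1, 1, 3, 2, 0, 1, 2, 3, 1, 0, 1]

sorted suffixes:
  #0 SA[0]=10  'abbcb'
  #1 SA[1]=1  'acbcbcddbabbcb'
  #2 SA[2]=14  'b'
  #3 SA[3]=9  'babbcb'
  #4 SA[4]=11  'bbcb'
  #5 SA[5]=12  'bcb'
  #6 SA[6]=3  'bcbcddbabbcb'
  #7 SA[7]=5  'bcddbabbcb'
  #8 SA[8]=0  'cacbcbcddbabbcb'
  #9 SA[9]=13  'cb'
  #10 SA[10]=2  'cbcbcddbabbcb'
  #11 SA[11]=4  'cbcddbabbcb'
  #12 SA[12]=6  'cddbabbcb'
  #13 SA[13]=8  'dbabbcb'
  #14 SA[14]=7  'ddbabbcb'

SA = [10, 1, 14, 9, 11, 12, 3, 5, 0, 13, 2, 4, 6, 8, 7]
[i] adj suffixes → lcp
  [1] 10/1 → 1 ('a')
  [2] 1/14 → 0 ('')
  [3] 14/9 → 1 ('b')
  [4] 9/11 → 1 ('b')
  [5] 11/12 → 1 ('b')
  [6] 12/3 → 3 ('bcb')
  [7] 3/5 → 2 ('bc')
  [8] 5/0 → 0 ('')
  [9] 0/13 → 1 ('c')
  [10] 13/2 → 2 ('cb')
  [11] 2/4 → 3 ('cbc')
  [12] 4/6 → 1 ('c')
  [13] 6/8 → 0 ('')
  [14] 8/7 → 1 ('d')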